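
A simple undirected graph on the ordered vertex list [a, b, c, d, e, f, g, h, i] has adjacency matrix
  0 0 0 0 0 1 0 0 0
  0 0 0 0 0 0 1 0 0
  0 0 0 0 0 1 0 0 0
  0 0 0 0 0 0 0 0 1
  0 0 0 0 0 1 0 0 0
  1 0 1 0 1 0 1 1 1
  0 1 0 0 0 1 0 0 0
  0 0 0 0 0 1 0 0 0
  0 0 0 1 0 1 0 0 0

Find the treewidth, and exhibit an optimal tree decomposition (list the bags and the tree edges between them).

The largest bag has 2 vertices, giving width 1; this decomposition certifies tw(G) ≤ 1. G has an edge, so its treewidth is at least 1. Therefore the treewidth is 1.

Treewidth 1.
One optimal decomposition is:
Bags: B1 = {f, i}  B2 = {c, f}  B3 = {f, h}  B4 = {a, f}  B5 = {f, g}  B6 = {e, f}  B7 = {d, i}  B8 = {b, g}
Tree: B1–B2, B1–B3, B2–B4, B1–B5, B1–B6, B1–B7, B5–B8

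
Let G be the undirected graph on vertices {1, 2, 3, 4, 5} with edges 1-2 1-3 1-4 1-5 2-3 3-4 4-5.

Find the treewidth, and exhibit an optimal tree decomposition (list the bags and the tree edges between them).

Every bag has size at most 3, so the width is 3 − 1 = 2 and tw(G) ≤ 2. Conversely, {1, 2, 3} is a clique of size 3, and the vertices of any clique must share a bag in every tree decomposition; so some bag has ≥ 3 vertices and tw(G) ≥ 2. Hence tw(G) = 2 exactly.

Treewidth 2.
Bags: B1 = {1, 2, 3}  B2 = {1, 3, 4}  B3 = {1, 4, 5}
Tree: B1–B2, B2–B3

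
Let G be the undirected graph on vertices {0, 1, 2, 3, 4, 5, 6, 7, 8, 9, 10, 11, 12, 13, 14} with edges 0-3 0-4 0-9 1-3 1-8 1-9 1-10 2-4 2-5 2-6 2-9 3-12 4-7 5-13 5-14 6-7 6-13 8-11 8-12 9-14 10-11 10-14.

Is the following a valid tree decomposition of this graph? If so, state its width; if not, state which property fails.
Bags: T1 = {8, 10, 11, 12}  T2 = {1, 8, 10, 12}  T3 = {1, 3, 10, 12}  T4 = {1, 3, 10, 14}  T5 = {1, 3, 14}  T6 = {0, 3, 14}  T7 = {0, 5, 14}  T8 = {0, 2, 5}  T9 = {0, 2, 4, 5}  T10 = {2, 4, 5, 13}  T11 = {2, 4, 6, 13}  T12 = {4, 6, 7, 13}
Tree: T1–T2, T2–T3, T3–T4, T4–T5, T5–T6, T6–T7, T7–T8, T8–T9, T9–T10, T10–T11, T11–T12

No — vertex 9 appears in no bag.

A tree decomposition must satisfy three properties: every vertex lies in some bag; for every edge, both endpoints lie together in some bag; and for every vertex, the bags containing it form a connected subtree. Here vertex 9 appears in no bag, so the decomposition is invalid.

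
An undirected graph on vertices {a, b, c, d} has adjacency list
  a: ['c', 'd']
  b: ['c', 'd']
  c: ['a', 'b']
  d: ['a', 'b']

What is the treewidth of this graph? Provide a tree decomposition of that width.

Each bag holds 3 vertices, so the decomposition has width 2, which upper-bounds the treewidth. For the lower bound, G contains the cycle c–a–d–b–c, so G is not a forest; only forests have treewidth ≤ 1, hence tw(G) ≥ 2. Hence tw(G) = 2 exactly.

Treewidth 2.
One optimal decomposition is:
Bags: B1 = {a, c, d}  B2 = {b, c, d}
Tree: B1–B2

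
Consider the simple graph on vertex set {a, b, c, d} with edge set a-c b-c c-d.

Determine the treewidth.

1

A width-1 tree decomposition is:
Bags: B1 = {c, d}  B2 = {a, c}  B3 = {b, c}
Tree: B1–B2, B2–B3
Each bag holds 2 vertices, so the decomposition has width 1, which upper-bounds the treewidth. Since G has at least one edge (e.g. c–d), it is not an edgeless graph, so tw(G) ≥ 1. The upper and lower bounds meet at 1, so that is the treewidth.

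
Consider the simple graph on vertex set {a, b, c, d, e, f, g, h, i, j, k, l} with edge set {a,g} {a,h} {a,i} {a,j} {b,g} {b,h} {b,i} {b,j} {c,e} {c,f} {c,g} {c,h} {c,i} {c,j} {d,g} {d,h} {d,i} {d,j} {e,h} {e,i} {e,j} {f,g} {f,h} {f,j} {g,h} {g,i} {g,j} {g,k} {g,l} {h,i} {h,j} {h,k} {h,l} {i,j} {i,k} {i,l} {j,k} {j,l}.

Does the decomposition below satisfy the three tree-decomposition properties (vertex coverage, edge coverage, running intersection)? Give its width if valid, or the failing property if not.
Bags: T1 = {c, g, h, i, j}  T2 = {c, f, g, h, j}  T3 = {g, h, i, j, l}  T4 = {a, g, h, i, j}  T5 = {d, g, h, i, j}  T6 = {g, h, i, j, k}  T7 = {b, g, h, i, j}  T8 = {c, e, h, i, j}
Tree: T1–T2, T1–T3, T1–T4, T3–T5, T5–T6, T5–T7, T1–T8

Every vertex of G appears in some bag (union = {a, b, c, d, e, f, g, h, i, j, k, l}); every edge is covered by a bag; and for each vertex v the set of bags containing v is connected in the bag tree. The decomposition is therefore valid. The largest bag has 5 vertices, so the width is 4.

Yes; width 4.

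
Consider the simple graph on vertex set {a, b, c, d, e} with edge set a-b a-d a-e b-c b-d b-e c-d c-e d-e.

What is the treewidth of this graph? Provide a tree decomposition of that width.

Treewidth 3.
One optimal decomposition is:
Bags: B1 = {b, c, d, e}  B2 = {a, b, d, e}
Tree: B1–B2

Each bag holds 4 vertices, so the decomposition has width 3, which upper-bounds the treewidth. On the other hand G contains the 4-clique {b, c, d, e}. A clique must lie in a single bag of any decomposition, so no decomposition can have width below 3. Therefore the treewidth is 3.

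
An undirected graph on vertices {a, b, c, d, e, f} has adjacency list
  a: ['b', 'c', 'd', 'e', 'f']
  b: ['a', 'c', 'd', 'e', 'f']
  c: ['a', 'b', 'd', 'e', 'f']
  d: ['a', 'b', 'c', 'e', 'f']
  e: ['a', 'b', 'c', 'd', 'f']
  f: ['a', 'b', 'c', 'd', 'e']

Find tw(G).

A width-5 tree decomposition is:
Bags: B1 = {a, b, c, d, e, f}
Tree: (single bag)
A single bag containing all 6 vertices is trivially a valid decomposition of width 5. For the lower bound, the 6 vertices {a, b, c, d, e, f} are pairwise adjacent, and any tree decomposition puts a clique entirely inside one bag — forcing width ≥ 5. Hence tw(G) = 5 exactly.

5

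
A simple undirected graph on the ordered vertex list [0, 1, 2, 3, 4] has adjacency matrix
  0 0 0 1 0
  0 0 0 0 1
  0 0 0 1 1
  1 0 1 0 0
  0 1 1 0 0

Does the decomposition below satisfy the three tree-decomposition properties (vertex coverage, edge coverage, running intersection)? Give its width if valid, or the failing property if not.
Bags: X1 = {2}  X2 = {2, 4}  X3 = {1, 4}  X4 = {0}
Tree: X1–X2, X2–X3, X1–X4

A tree decomposition must satisfy three properties: every vertex lies in some bag; for every edge, both endpoints lie together in some bag; and for every vertex, the bags containing it form a connected subtree. Here vertex 3 appears in no bag, so the decomposition is invalid.

No — vertex 3 appears in no bag.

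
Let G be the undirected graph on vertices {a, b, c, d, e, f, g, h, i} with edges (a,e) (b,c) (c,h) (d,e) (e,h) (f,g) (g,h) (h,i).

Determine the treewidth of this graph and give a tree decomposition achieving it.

Treewidth 1.
One such decomposition:
Bags: B1 = {e, h}  B2 = {d, e}  B3 = {c, h}  B4 = {g, h}  B5 = {b, c}  B6 = {a, e}  B7 = {h, i}  B8 = {f, g}
Tree: B1–B2, B1–B3, B1–B4, B3–B5, B2–B6, B3–B7, B4–B8

Each bag holds 2 vertices, so the decomposition has width 1, which upper-bounds the treewidth. Since G has at least one edge (e.g. h–e), it is not an edgeless graph, so tw(G) ≥ 1. Hence tw(G) = 1 exactly.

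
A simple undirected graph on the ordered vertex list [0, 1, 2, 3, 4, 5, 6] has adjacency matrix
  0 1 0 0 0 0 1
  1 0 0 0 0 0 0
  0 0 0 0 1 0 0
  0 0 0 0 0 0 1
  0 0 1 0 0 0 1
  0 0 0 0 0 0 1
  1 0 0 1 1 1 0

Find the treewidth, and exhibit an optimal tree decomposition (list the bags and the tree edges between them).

Treewidth 1.
Bags: B1 = {4, 6}  B2 = {3, 6}  B3 = {2, 4}  B4 = {5, 6}  B5 = {0, 6}  B6 = {0, 1}
Tree: B1–B2, B1–B3, B1–B4, B4–B5, B5–B6

Every bag has size at most 2, so the width is 2 − 1 = 1 and tw(G) ≤ 1. Since G has at least one edge (e.g. 4–6), it is not an edgeless graph, so tw(G) ≥ 1. Therefore the treewidth is 1.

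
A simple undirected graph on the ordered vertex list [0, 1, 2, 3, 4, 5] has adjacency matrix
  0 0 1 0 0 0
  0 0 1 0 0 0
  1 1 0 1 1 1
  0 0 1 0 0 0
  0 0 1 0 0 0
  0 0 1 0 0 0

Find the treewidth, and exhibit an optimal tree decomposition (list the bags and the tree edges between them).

Treewidth 1.
Bags: B1 = {2, 5}  B2 = {0, 2}  B3 = {2, 4}  B4 = {1, 2}  B5 = {2, 3}
Tree: B1–B2, B1–B3, B3–B4, B3–B5

Each bag holds 2 vertices, so the decomposition has width 1, which upper-bounds the treewidth. Since G has at least one edge (e.g. 2–5), it is not an edgeless graph, so tw(G) ≥ 1. Therefore the treewidth is 1.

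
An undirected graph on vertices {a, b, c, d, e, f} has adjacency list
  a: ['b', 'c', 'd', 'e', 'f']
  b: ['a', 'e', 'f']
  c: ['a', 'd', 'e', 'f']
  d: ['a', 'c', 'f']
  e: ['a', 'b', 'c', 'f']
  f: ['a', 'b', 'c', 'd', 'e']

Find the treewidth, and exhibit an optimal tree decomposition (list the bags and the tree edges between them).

Each bag holds 4 vertices, so the decomposition has width 3, which upper-bounds the treewidth. For the lower bound, the 4 vertices {a, c, d, f} are pairwise adjacent, and any tree decomposition puts a clique entirely inside one bag — forcing width ≥ 3. The upper and lower bounds meet at 3, so that is the treewidth.

Treewidth 3.
Bags: B1 = {a, b, e, f}  B2 = {a, c, e, f}  B3 = {a, c, d, f}
Tree: B1–B2, B2–B3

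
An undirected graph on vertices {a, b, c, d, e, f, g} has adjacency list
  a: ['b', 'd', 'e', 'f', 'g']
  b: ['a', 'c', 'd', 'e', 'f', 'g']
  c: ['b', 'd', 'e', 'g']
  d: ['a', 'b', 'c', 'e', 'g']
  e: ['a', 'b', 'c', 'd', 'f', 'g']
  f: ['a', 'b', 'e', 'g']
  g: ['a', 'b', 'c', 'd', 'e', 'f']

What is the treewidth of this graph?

A width-4 tree decomposition is:
Bags: B1 = {b, c, d, e, g}  B2 = {a, b, d, e, g}  B3 = {a, b, e, f, g}
Tree: B1–B2, B2–B3
Each bag holds 5 vertices, so the decomposition has width 4, which upper-bounds the treewidth. Conversely, {b, c, d, e, g} is a clique of size 5, and the vertices of any clique must share a bag in every tree decomposition; so some bag has ≥ 5 vertices and tw(G) ≥ 4. Hence tw(G) = 4 exactly.

4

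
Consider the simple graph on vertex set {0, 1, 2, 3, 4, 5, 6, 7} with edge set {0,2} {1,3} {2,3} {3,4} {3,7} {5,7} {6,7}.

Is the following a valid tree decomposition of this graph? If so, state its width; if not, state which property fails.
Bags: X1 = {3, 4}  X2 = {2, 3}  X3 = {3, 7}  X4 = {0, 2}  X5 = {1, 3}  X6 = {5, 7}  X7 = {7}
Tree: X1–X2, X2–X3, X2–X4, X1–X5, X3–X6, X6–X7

No — vertex 6 appears in no bag.

A tree decomposition must satisfy three properties: every vertex lies in some bag; for every edge, both endpoints lie together in some bag; and for every vertex, the bags containing it form a connected subtree. Here vertex 6 appears in no bag, so the decomposition is invalid.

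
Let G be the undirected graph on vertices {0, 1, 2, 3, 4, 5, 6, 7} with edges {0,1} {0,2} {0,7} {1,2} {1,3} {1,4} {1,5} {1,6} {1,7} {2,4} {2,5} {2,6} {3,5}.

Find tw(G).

2

A width-2 tree decomposition is:
Bags: B1 = {1, 3, 5}  B2 = {1, 2, 5}  B3 = {1, 2, 4}  B4 = {1, 2, 6}  B5 = {0, 1, 2}  B6 = {0, 1, 7}
Tree: B1–B2, B2–B3, B3–B4, B2–B5, B5–B6
Every bag has size at most 3, so the width is 3 − 1 = 2 and tw(G) ≤ 2. Conversely, {0, 1, 2} is a clique of size 3, and the vertices of any clique must share a bag in every tree decomposition; so some bag has ≥ 3 vertices and tw(G) ≥ 2. Combining the bounds, tw(G) = 2.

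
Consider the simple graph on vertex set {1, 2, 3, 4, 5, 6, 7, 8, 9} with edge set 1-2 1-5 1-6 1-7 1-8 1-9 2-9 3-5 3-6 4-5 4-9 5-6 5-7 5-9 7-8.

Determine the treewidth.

2

A width-2 tree decomposition is:
Bags: B1 = {1, 5, 9}  B2 = {1, 5, 6}  B3 = {1, 5, 7}  B4 = {3, 5, 6}  B5 = {4, 5, 9}  B6 = {1, 7, 8}  B7 = {1, 2, 9}
Tree: B1–B2, B1–B3, B2–B4, B1–B5, B3–B6, B1–B7
Each bag holds 3 vertices, so the decomposition has width 2, which upper-bounds the treewidth. On the other hand G contains the 3-clique {1, 7, 8}. A clique must lie in a single bag of any decomposition, so no decomposition can have width below 2. Therefore the treewidth is 2.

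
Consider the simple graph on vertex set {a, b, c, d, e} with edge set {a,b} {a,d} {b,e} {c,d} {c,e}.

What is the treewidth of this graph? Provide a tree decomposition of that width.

Treewidth 2.
One optimal decomposition is:
Bags: B1 = {b, c, e}  B2 = {a, b, c}  B3 = {a, c, d}
Tree: B1–B2, B2–B3

Each bag holds 3 vertices, so the decomposition has width 2, which upper-bounds the treewidth. Since c–e–b–a–d–c is a cycle in G, G is not acyclic. Forests are exactly the graphs of treewidth ≤ 1, so tw(G) ≥ 2. Combining the bounds, tw(G) = 2.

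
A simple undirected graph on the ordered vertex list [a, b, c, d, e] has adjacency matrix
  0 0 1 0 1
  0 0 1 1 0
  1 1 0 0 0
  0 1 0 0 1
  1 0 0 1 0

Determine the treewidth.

A width-2 tree decomposition is:
Bags: B1 = {a, b, c}  B2 = {a, b, e}  B3 = {b, d, e}
Tree: B1–B2, B2–B3
Each bag holds 3 vertices, so the decomposition has width 2, which upper-bounds the treewidth. For the lower bound, G contains the cycle b–c–a–e–d–b, so G is not a forest; only forests have treewidth ≤ 1, hence tw(G) ≥ 2. Combining the bounds, tw(G) = 2.

2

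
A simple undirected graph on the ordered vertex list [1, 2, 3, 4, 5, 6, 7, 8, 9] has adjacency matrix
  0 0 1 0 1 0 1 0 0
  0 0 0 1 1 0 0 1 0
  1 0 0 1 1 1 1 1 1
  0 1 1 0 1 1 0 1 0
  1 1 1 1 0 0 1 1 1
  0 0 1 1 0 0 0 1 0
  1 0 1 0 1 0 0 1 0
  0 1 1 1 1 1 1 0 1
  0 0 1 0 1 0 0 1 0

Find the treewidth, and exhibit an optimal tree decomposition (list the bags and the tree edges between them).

Every bag has size at most 4, so the width is 4 − 1 = 3 and tw(G) ≤ 3. On the other hand G contains the 4-clique {2, 4, 5, 8}. A clique must lie in a single bag of any decomposition, so no decomposition can have width below 3. Hence tw(G) = 3 exactly.

Treewidth 3.
One optimal decomposition is:
Bags: B1 = {3, 5, 7, 8}  B2 = {3, 4, 5, 8}  B3 = {2, 4, 5, 8}  B4 = {3, 5, 8, 9}  B5 = {3, 4, 6, 8}  B6 = {1, 3, 5, 7}
Tree: B1–B2, B2–B3, B1–B4, B2–B5, B1–B6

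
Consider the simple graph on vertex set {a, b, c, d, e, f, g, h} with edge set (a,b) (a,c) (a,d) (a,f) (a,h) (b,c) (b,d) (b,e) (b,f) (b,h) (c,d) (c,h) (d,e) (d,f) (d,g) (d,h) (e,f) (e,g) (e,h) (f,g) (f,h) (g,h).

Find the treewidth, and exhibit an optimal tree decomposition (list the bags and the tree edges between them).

Treewidth 4.
Bags: B1 = {a, b, c, d, h}  B2 = {a, b, d, f, h}  B3 = {b, d, e, f, h}  B4 = {d, e, f, g, h}
Tree: B1–B2, B2–B3, B3–B4

Each bag holds 5 vertices, so the decomposition has width 4, which upper-bounds the treewidth. On the other hand G contains the 5-clique {a, b, c, d, h}. A clique must lie in a single bag of any decomposition, so no decomposition can have width below 4. Hence tw(G) = 4 exactly.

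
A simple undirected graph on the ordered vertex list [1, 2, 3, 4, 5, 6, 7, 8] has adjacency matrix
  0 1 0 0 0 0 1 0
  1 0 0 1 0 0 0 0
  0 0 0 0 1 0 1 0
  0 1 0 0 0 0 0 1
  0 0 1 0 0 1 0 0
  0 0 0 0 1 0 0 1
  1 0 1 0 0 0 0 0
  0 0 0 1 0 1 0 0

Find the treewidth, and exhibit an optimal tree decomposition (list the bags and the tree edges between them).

Treewidth 2.
Bags: B1 = {2, 4, 8}  B2 = {1, 2, 8}  B3 = {1, 7, 8}  B4 = {3, 7, 8}  B5 = {3, 5, 8}  B6 = {5, 6, 8}
Tree: B1–B2, B2–B3, B3–B4, B4–B5, B5–B6

Each bag holds 3 vertices, so the decomposition has width 2, which upper-bounds the treewidth. For the lower bound, G contains the cycle 8–4–2–1–7–3–5–6–8, so G is not a forest; only forests have treewidth ≤ 1, hence tw(G) ≥ 2. The upper and lower bounds meet at 2, so that is the treewidth.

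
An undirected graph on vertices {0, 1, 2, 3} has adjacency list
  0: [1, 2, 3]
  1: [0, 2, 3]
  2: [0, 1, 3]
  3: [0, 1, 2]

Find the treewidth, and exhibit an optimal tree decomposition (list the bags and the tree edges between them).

Treewidth 3.
One such decomposition:
Bags: B1 = {0, 1, 2, 3}
Tree: (single bag)

A single bag containing all 4 vertices is trivially a valid decomposition of width 3. Conversely, {0, 1, 2, 3} is a clique of size 4, and the vertices of any clique must share a bag in every tree decomposition; so some bag has ≥ 4 vertices and tw(G) ≥ 3. Combining the bounds, tw(G) = 3.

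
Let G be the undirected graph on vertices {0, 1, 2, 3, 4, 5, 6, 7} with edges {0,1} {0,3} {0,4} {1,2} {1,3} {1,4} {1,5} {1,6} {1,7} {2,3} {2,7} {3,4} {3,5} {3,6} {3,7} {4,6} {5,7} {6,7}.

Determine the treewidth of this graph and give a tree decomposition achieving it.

Each bag holds 4 vertices, so the decomposition has width 3, which upper-bounds the treewidth. Conversely, {0, 1, 3, 4} is a clique of size 4, and the vertices of any clique must share a bag in every tree decomposition; so some bag has ≥ 4 vertices and tw(G) ≥ 3. Combining the bounds, tw(G) = 3.

Treewidth 3.
Bags: B1 = {1, 3, 4, 6}  B2 = {1, 3, 6, 7}  B3 = {1, 3, 5, 7}  B4 = {0, 1, 3, 4}  B5 = {1, 2, 3, 7}
Tree: B1–B2, B2–B3, B1–B4, B2–B5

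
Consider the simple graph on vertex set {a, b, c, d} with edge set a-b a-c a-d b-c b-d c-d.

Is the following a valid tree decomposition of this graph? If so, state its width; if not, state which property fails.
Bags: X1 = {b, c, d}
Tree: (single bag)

No — vertex a appears in no bag.

A tree decomposition must satisfy three properties: every vertex lies in some bag; for every edge, both endpoints lie together in some bag; and for every vertex, the bags containing it form a connected subtree. Here vertex a appears in no bag, so the decomposition is invalid.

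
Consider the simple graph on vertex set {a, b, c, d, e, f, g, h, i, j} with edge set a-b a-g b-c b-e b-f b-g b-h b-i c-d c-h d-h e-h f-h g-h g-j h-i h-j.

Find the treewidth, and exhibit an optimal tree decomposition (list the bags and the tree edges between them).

Treewidth 2.
Bags: B1 = {b, g, h}  B2 = {b, e, h}  B3 = {b, h, i}  B4 = {g, h, j}  B5 = {a, b, g}  B6 = {b, c, h}  B7 = {c, d, h}  B8 = {b, f, h}
Tree: B1–B2, B1–B3, B1–B4, B1–B5, B3–B6, B6–B7, B2–B8

Each bag holds 3 vertices, so the decomposition has width 2, which upper-bounds the treewidth. Conversely, {c, d, h} is a clique of size 3, and the vertices of any clique must share a bag in every tree decomposition; so some bag has ≥ 3 vertices and tw(G) ≥ 2. Hence tw(G) = 2 exactly.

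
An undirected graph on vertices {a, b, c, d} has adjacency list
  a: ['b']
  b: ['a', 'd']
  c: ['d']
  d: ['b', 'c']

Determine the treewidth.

A width-1 tree decomposition is:
Bags: B1 = {a, b}  B2 = {b, d}  B3 = {c, d}
Tree: B1–B2, B2–B3
Every bag has size at most 2, so the width is 2 − 1 = 1 and tw(G) ≤ 1. G has an edge, so its treewidth is at least 1. Hence tw(G) = 1 exactly.

1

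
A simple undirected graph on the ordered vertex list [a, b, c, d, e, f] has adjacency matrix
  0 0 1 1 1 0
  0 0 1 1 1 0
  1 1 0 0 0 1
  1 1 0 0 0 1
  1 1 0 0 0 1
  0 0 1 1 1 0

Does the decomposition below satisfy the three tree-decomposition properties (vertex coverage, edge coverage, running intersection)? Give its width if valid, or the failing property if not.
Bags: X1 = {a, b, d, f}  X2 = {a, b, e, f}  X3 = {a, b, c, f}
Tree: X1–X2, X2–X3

Vertex coverage: the bags together contain {a, b, c, d, e, f}, the full vertex set. Edge coverage: each edge of G has both endpoints in at least one bag. Running intersection: for every vertex, the bags containing it form a connected subtree. All three properties hold, so this is a valid tree decomposition of width max|bag| − 1 = 3, and hence tw(G) ≤ 3.

Yes; width 3.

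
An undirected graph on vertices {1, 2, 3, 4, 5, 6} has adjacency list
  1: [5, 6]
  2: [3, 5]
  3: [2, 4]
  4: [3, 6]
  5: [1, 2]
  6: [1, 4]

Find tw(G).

2

A width-2 tree decomposition is:
Bags: B1 = {2, 3, 4}  B2 = {2, 4, 6}  B3 = {1, 2, 6}  B4 = {1, 2, 5}
Tree: B1–B2, B2–B3, B3–B4
The largest bag has 3 vertices, giving width 2; this decomposition certifies tw(G) ≤ 2. Since 2–3–4–6–1–5–2 is a cycle in G, G is not acyclic. Forests are exactly the graphs of treewidth ≤ 1, so tw(G) ≥ 2. Combining the bounds, tw(G) = 2.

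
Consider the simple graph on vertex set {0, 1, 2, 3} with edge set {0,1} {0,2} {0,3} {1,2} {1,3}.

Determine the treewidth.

2

A width-2 tree decomposition is:
Bags: B1 = {0, 1, 3}  B2 = {0, 1, 2}
Tree: B1–B2
Each bag holds 3 vertices, so the decomposition has width 2, which upper-bounds the treewidth. Conversely, {0, 1, 2} is a clique of size 3, and the vertices of any clique must share a bag in every tree decomposition; so some bag has ≥ 3 vertices and tw(G) ≥ 2. Combining the bounds, tw(G) = 2.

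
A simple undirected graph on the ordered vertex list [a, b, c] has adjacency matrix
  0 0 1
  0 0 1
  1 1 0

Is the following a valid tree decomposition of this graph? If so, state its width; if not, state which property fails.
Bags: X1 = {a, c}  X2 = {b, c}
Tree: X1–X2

Every vertex of G appears in some bag (union = {a, b, c}); every edge is covered by a bag; and for each vertex v the set of bags containing v is connected in the bag tree. The decomposition is therefore valid. The largest bag has 2 vertices, so the width is 1.

Yes; width 1.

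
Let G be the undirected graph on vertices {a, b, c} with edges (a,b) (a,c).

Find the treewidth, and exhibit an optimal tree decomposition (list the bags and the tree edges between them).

Each bag holds 2 vertices, so the decomposition has width 1, which upper-bounds the treewidth. Since G has at least one edge (e.g. b–a), it is not an edgeless graph, so tw(G) ≥ 1. The upper and lower bounds meet at 1, so that is the treewidth.

Treewidth 1.
One optimal decomposition is:
Bags: B1 = {a, b}  B2 = {a, c}
Tree: B1–B2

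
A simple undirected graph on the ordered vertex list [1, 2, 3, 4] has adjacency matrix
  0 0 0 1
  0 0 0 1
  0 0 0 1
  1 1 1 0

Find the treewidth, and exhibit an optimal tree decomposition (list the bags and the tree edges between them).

Treewidth 1.
Bags: B1 = {3, 4}  B2 = {2, 4}  B3 = {1, 4}
Tree: B1–B2, B2–B3

Each bag holds 2 vertices, so the decomposition has width 1, which upper-bounds the treewidth. G has an edge, so its treewidth is at least 1. Therefore the treewidth is 1.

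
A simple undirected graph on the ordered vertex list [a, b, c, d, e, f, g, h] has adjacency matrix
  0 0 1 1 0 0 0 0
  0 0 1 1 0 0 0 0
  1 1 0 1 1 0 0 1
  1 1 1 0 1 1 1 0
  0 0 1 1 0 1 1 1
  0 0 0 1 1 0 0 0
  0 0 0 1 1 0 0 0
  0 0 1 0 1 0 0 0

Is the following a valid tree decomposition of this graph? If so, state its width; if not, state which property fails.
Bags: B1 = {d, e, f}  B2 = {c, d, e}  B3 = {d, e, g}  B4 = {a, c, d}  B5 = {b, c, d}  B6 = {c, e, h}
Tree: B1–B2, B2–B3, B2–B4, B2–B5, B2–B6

Yes; width 2.

Vertex coverage: the bags together contain {a, b, c, d, e, f, g, h}, the full vertex set. Edge coverage: each edge of G has both endpoints in at least one bag. Running intersection: for every vertex, the bags containing it form a connected subtree. All three properties hold, so this is a valid tree decomposition of width max|bag| − 1 = 2, and hence tw(G) ≤ 2.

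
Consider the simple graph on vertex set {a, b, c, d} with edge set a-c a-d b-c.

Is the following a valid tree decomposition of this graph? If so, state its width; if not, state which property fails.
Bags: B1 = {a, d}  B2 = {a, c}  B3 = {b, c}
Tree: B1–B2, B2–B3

Checking the three conditions: (i) the bags cover all of {a, b, c, d}; (ii) for each edge, some bag contains both endpoints; (iii) the bags containing any fixed vertex form a subtree. All hold, so the decomposition is valid with width 2 − 1 = 1.

Yes; width 1.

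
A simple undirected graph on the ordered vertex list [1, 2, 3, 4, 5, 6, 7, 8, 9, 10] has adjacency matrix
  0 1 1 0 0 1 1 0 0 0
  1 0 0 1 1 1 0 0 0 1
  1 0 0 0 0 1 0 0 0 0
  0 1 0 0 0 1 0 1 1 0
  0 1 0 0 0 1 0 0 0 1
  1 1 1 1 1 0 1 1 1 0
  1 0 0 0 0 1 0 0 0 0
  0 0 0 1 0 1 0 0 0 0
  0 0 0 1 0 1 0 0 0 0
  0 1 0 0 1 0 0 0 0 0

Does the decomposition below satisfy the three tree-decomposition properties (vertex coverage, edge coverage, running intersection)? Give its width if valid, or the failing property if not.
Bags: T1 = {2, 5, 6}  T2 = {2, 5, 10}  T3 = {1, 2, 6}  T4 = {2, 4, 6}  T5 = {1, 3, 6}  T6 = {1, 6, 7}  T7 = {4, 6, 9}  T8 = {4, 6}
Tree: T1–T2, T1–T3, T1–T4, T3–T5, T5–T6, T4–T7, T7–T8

A tree decomposition must satisfy three properties: every vertex lies in some bag; for every edge, both endpoints lie together in some bag; and for every vertex, the bags containing it form a connected subtree. Here vertex 8 appears in no bag, so the decomposition is invalid.

No — vertex 8 appears in no bag.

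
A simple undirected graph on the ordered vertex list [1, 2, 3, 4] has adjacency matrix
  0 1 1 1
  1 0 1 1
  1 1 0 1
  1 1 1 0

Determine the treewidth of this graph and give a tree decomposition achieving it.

Treewidth 3.
Bags: B1 = {1, 2, 3, 4}
Tree: (single bag)

A single bag containing all 4 vertices is trivially a valid decomposition of width 3. For the lower bound, the 4 vertices {1, 2, 3, 4} are pairwise adjacent, and any tree decomposition puts a clique entirely inside one bag — forcing width ≥ 3. Combining the bounds, tw(G) = 3.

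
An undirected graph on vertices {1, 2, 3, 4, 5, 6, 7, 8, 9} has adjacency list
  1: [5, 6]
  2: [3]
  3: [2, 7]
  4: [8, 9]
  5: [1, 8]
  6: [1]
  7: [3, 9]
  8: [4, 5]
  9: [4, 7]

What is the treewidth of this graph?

A width-1 tree decomposition is:
Bags: B1 = {1, 6}  B2 = {1, 5}  B3 = {5, 8}  B4 = {4, 8}  B5 = {4, 9}  B6 = {7, 9}  B7 = {3, 7}  B8 = {2, 3}
Tree: B1–B2, B2–B3, B3–B4, B4–B5, B5–B6, B6–B7, B7–B8
Each bag holds 2 vertices, so the decomposition has width 1, which upper-bounds the treewidth. Since G has at least one edge (e.g. 6–1), it is not an edgeless graph, so tw(G) ≥ 1. Therefore the treewidth is 1.

1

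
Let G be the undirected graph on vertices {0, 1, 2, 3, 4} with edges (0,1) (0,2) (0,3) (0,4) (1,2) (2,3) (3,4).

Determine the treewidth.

2

A width-2 tree decomposition is:
Bags: B1 = {0, 1, 2}  B2 = {0, 2, 3}  B3 = {0, 3, 4}
Tree: B1–B2, B2–B3
The largest bag has 3 vertices, giving width 2; this decomposition certifies tw(G) ≤ 2. For the lower bound, the 3 vertices {0, 1, 2} are pairwise adjacent, and any tree decomposition puts a clique entirely inside one bag — forcing width ≥ 2. Combining the bounds, tw(G) = 2.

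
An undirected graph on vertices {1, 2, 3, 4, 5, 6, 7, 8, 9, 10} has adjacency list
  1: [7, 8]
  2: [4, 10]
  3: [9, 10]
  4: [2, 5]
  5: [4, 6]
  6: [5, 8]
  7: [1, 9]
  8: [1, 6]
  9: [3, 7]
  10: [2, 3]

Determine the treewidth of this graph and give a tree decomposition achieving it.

Treewidth 2.
One optimal decomposition is:
Bags: B1 = {2, 3, 10}  B2 = {2, 3, 4}  B3 = {3, 4, 5}  B4 = {3, 5, 6}  B5 = {3, 6, 8}  B6 = {1, 3, 8}  B7 = {1, 3, 7}  B8 = {3, 7, 9}
Tree: B1–B2, B2–B3, B3–B4, B4–B5, B5–B6, B6–B7, B7–B8

Every bag has size at most 3, so the width is 3 − 1 = 2 and tw(G) ≤ 2. For the lower bound, G contains the cycle 3–10–2–4–5–6–8–1–7–9–3, so G is not a forest; only forests have treewidth ≤ 1, hence tw(G) ≥ 2. Combining the bounds, tw(G) = 2.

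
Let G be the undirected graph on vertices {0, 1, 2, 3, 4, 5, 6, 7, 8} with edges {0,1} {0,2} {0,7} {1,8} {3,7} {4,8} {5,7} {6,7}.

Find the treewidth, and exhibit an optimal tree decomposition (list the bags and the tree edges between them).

Treewidth 1.
One such decomposition:
Bags: B1 = {0, 1}  B2 = {0, 7}  B3 = {3, 7}  B4 = {5, 7}  B5 = {1, 8}  B6 = {4, 8}  B7 = {0, 2}  B8 = {6, 7}
Tree: B1–B2, B2–B3, B3–B4, B1–B5, B5–B6, B2–B7, B3–B8

The largest bag has 2 vertices, giving width 1; this decomposition certifies tw(G) ≤ 1. G has an edge, so its treewidth is at least 1. Combining the bounds, tw(G) = 1.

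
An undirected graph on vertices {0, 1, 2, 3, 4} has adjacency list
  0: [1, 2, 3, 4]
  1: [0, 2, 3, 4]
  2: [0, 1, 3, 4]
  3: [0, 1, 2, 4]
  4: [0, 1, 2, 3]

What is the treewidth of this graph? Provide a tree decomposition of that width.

Treewidth 4.
One optimal decomposition is:
Bags: B1 = {0, 1, 2, 3, 4}
Tree: (single bag)

A single bag containing all 5 vertices is trivially a valid decomposition of width 4. On the other hand G contains the 5-clique {0, 1, 2, 3, 4}. A clique must lie in a single bag of any decomposition, so no decomposition can have width below 4. Therefore the treewidth is 4.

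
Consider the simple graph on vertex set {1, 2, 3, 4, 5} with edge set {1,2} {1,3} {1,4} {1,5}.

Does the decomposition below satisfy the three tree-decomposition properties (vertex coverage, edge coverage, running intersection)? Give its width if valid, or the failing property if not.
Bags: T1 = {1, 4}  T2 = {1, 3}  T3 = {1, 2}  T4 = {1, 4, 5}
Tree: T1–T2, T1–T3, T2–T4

A tree decomposition must satisfy three properties: every vertex lies in some bag; for every edge, both endpoints lie together in some bag; and for every vertex, the bags containing it form a connected subtree. Here bags containing vertex 4 are not connected in the tree, so the decomposition is invalid.

No — bags containing vertex 4 are not connected in the tree.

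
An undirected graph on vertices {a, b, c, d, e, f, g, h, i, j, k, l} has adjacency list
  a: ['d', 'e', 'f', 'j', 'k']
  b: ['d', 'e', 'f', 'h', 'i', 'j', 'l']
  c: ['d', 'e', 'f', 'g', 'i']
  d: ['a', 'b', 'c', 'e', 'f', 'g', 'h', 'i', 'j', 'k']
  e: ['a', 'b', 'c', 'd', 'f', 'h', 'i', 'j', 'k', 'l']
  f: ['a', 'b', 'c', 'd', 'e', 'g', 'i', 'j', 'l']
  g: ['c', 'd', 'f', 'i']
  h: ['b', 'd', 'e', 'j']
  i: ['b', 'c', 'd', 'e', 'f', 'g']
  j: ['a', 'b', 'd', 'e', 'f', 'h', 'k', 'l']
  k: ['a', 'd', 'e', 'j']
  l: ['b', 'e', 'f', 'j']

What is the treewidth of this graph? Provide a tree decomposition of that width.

The largest bag has 5 vertices, giving width 4; this decomposition certifies tw(G) ≤ 4. For the lower bound, the 5 vertices {c, d, f, g, i} are pairwise adjacent, and any tree decomposition puts a clique entirely inside one bag — forcing width ≥ 4. Combining the bounds, tw(G) = 4.

Treewidth 4.
One optimal decomposition is:
Bags: B1 = {b, d, e, f, j}  B2 = {b, d, e, f, i}  B3 = {b, d, e, h, j}  B4 = {c, d, e, f, i}  B5 = {a, d, e, f, j}  B6 = {b, e, f, j, l}  B7 = {a, d, e, j, k}  B8 = {c, d, f, g, i}
Tree: B1–B2, B1–B3, B2–B4, B1–B5, B1–B6, B5–B7, B4–B8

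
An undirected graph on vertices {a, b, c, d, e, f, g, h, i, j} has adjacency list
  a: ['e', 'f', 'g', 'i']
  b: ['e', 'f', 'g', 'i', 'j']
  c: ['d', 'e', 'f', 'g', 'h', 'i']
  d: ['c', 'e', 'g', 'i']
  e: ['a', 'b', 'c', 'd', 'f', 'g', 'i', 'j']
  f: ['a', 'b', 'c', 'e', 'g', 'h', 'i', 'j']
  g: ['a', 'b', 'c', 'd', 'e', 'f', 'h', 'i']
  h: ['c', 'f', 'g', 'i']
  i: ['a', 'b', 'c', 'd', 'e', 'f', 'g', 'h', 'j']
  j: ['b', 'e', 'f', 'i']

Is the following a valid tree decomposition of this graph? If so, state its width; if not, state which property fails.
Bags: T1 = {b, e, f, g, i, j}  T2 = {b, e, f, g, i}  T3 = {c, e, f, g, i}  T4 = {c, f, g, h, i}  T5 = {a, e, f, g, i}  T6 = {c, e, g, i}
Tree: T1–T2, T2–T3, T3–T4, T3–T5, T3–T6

No — vertex d appears in no bag.

A tree decomposition must satisfy three properties: every vertex lies in some bag; for every edge, both endpoints lie together in some bag; and for every vertex, the bags containing it form a connected subtree. Here vertex d appears in no bag, so the decomposition is invalid.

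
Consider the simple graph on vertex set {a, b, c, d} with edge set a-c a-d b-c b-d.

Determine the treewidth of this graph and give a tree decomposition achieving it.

Treewidth 2.
One such decomposition:
Bags: B1 = {a, b, d}  B2 = {a, b, c}
Tree: B1–B2

Each bag holds 3 vertices, so the decomposition has width 2, which upper-bounds the treewidth. The edges b–d–a–c–b form a cycle, so G is not a tree and its treewidth is at least 2. Hence tw(G) = 2 exactly.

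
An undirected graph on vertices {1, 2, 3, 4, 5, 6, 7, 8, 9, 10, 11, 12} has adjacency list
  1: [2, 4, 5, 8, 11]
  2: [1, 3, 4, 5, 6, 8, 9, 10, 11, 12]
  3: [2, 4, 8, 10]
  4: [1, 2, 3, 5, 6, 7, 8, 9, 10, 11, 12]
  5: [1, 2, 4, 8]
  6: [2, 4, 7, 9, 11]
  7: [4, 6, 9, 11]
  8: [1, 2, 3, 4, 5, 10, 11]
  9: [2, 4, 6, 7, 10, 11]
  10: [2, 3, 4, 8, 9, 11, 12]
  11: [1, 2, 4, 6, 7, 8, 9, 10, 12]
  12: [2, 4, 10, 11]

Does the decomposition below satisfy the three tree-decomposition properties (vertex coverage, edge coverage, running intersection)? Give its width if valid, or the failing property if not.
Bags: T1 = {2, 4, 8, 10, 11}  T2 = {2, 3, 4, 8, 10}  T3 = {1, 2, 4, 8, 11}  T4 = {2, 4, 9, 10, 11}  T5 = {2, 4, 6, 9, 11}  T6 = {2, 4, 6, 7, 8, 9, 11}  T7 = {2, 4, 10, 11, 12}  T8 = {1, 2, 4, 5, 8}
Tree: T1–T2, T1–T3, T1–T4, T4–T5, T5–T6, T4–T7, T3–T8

No — bags containing vertex 8 are not connected in the tree.

A tree decomposition must satisfy three properties: every vertex lies in some bag; for every edge, both endpoints lie together in some bag; and for every vertex, the bags containing it form a connected subtree. Here bags containing vertex 8 are not connected in the tree, so the decomposition is invalid.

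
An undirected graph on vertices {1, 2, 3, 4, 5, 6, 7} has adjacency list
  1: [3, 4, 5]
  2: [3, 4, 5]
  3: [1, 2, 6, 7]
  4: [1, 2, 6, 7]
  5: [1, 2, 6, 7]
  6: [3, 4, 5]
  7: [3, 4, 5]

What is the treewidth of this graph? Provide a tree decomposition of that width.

The largest bag has 4 vertices, giving width 3; this decomposition certifies tw(G) ≤ 3. For the lower bound: the 4 vertex sets {1,5}, {2,4}, {3}, {7} are disjoint, each induces a connected subgraph, and every pair is joined by at least one edge of G. Contracting each set to a single vertex therefore yields K_{4} as a minor, and since treewidth is minor-monotone, tw(G) ≥ tw(K_{4}) = 3. Therefore the treewidth is 3.

Treewidth 3.
One such decomposition:
Bags: B1 = {1, 3, 4, 5}  B2 = {2, 3, 4, 5}  B3 = {3, 4, 5, 7}  B4 = {3, 4, 5, 6}
Tree: B1–B2, B2–B3, B3–B4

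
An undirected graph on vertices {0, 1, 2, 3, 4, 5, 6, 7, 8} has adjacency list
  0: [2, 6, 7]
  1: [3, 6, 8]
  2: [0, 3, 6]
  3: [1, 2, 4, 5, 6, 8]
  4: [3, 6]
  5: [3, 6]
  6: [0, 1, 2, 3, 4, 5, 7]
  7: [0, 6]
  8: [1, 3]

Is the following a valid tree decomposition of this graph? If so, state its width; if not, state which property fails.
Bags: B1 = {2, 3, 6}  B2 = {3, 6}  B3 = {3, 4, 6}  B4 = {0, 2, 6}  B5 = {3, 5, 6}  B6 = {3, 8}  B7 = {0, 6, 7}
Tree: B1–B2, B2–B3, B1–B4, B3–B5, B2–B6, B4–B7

No — vertex 1 appears in no bag.

A tree decomposition must satisfy three properties: every vertex lies in some bag; for every edge, both endpoints lie together in some bag; and for every vertex, the bags containing it form a connected subtree. Here vertex 1 appears in no bag, so the decomposition is invalid.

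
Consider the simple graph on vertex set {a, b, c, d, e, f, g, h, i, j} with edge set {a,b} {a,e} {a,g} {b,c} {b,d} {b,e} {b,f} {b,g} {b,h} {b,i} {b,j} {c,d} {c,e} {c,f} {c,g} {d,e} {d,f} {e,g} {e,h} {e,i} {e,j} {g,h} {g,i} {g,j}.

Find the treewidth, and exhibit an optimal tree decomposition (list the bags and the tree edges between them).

The largest bag has 4 vertices, giving width 3; this decomposition certifies tw(G) ≤ 3. For the lower bound, the 4 vertices {b, c, d, e} are pairwise adjacent, and any tree decomposition puts a clique entirely inside one bag — forcing width ≥ 3. Hence tw(G) = 3 exactly.

Treewidth 3.
One optimal decomposition is:
Bags: B1 = {a, b, e, g}  B2 = {b, c, e, g}  B3 = {b, c, d, e}  B4 = {b, c, d, f}  B5 = {b, e, g, j}  B6 = {b, e, g, i}  B7 = {b, e, g, h}
Tree: B1–B2, B2–B3, B3–B4, B2–B5, B1–B6, B2–B7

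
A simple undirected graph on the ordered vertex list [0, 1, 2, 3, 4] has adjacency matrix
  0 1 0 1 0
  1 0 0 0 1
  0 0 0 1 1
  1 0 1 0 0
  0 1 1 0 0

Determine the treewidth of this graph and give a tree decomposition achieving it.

Treewidth 2.
Bags: B1 = {0, 1, 3}  B2 = {1, 2, 3}  B3 = {1, 2, 4}
Tree: B1–B2, B2–B3

Each bag holds 3 vertices, so the decomposition has width 2, which upper-bounds the treewidth. For the lower bound, G contains the cycle 1–0–3–2–4–1, so G is not a forest; only forests have treewidth ≤ 1, hence tw(G) ≥ 2. Therefore the treewidth is 2.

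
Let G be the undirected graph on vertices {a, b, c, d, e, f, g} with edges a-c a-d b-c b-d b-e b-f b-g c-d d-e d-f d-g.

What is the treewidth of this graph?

2

A width-2 tree decomposition is:
Bags: B1 = {b, d, e}  B2 = {b, d, f}  B3 = {b, d, g}  B4 = {b, c, d}  B5 = {a, c, d}
Tree: B1–B2, B2–B3, B1–B4, B4–B5
Every bag has size at most 3, so the width is 3 − 1 = 2 and tw(G) ≤ 2. Conversely, {a, c, d} is a clique of size 3, and the vertices of any clique must share a bag in every tree decomposition; so some bag has ≥ 3 vertices and tw(G) ≥ 2. Combining the bounds, tw(G) = 2.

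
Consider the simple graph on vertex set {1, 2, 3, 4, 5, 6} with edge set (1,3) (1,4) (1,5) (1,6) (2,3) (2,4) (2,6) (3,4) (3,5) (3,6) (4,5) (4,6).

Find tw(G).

A width-3 tree decomposition is:
Bags: B1 = {1, 3, 4, 6}  B2 = {2, 3, 4, 6}  B3 = {1, 3, 4, 5}
Tree: B1–B2, B1–B3
The largest bag has 4 vertices, giving width 3; this decomposition certifies tw(G) ≤ 3. Conversely, {1, 3, 4, 5} is a clique of size 4, and the vertices of any clique must share a bag in every tree decomposition; so some bag has ≥ 4 vertices and tw(G) ≥ 3. Combining the bounds, tw(G) = 3.

3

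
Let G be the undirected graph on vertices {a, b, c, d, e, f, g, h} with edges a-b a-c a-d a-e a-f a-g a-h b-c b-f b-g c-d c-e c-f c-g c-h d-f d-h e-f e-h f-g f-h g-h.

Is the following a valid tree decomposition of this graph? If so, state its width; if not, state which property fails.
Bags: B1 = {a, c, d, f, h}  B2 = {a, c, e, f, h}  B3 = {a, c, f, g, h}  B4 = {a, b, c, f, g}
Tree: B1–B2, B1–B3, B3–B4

Checking the three conditions: (i) the bags cover all of {a, b, c, d, e, f, g, h}; (ii) for each edge, some bag contains both endpoints; (iii) the bags containing any fixed vertex form a subtree. All hold, so the decomposition is valid with width 5 − 1 = 4.

Yes; width 4.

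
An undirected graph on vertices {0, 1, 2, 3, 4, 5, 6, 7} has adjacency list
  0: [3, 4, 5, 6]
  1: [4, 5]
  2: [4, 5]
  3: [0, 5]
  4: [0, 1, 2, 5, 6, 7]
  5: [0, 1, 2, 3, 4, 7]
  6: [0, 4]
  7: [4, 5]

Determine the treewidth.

2

A width-2 tree decomposition is:
Bags: B1 = {0, 4, 6}  B2 = {0, 4, 5}  B3 = {4, 5, 7}  B4 = {0, 3, 5}  B5 = {1, 4, 5}  B6 = {2, 4, 5}
Tree: B1–B2, B2–B3, B2–B4, B2–B5, B5–B6
Every bag has size at most 3, so the width is 3 − 1 = 2 and tw(G) ≤ 2. Conversely, {0, 3, 5} is a clique of size 3, and the vertices of any clique must share a bag in every tree decomposition; so some bag has ≥ 3 vertices and tw(G) ≥ 2. Hence tw(G) = 2 exactly.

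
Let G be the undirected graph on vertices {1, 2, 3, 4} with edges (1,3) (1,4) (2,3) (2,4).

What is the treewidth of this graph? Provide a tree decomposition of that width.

Treewidth 2.
Bags: B1 = {2, 3, 4}  B2 = {1, 3, 4}
Tree: B1–B2

The largest bag has 3 vertices, giving width 2; this decomposition certifies tw(G) ≤ 2. The edges 4–2–3–1–4 form a cycle, so G is not a tree and its treewidth is at least 2. The upper and lower bounds meet at 2, so that is the treewidth.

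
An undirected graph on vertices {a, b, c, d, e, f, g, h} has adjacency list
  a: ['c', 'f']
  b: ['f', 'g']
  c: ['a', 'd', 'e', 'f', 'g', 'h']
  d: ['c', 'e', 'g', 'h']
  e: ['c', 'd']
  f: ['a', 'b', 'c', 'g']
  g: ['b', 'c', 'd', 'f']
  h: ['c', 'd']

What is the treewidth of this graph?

A width-2 tree decomposition is:
Bags: B1 = {c, f, g}  B2 = {c, d, g}  B3 = {c, d, h}  B4 = {b, f, g}  B5 = {c, d, e}  B6 = {a, c, f}
Tree: B1–B2, B2–B3, B1–B4, B3–B5, B1–B6
Every bag has size at most 3, so the width is 3 − 1 = 2 and tw(G) ≤ 2. For the lower bound, the 3 vertices {c, d, g} are pairwise adjacent, and any tree decomposition puts a clique entirely inside one bag — forcing width ≥ 2. Therefore the treewidth is 2.

2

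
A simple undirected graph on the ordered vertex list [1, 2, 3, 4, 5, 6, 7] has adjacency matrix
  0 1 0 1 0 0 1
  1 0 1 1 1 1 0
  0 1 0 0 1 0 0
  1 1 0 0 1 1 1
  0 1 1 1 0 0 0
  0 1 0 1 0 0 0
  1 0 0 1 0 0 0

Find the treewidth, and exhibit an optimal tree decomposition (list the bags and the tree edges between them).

Treewidth 2.
Bags: B1 = {1, 2, 4}  B2 = {2, 4, 5}  B3 = {2, 4, 6}  B4 = {2, 3, 5}  B5 = {1, 4, 7}
Tree: B1–B2, B1–B3, B2–B4, B1–B5

The largest bag has 3 vertices, giving width 2; this decomposition certifies tw(G) ≤ 2. Conversely, {2, 3, 5} is a clique of size 3, and the vertices of any clique must share a bag in every tree decomposition; so some bag has ≥ 3 vertices and tw(G) ≥ 2. Therefore the treewidth is 2.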